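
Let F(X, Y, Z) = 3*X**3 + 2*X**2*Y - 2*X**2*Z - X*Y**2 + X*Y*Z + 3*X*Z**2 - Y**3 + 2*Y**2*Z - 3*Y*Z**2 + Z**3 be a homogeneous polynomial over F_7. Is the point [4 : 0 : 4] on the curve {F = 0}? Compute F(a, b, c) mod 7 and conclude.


F(4,0,4) ≡ 5 (mod 7); P is NOT on the curve.

Evaluate F(4, 0, 4) term-by-term (mod 7).
  3*X**3 ↦ 3·64·1·1 = 192
  2*X**2*Y ↦ 2·16·0·1 = 0
  -2*X**2*Z ↦ -2·16·1·4 = -128
  -X*Y**2 ↦ -1·4·0·1 = 0
  X*Y*Z ↦ 1·4·0·4 = 0
  3*X*Z**2 ↦ 3·4·1·16 = 192
  -Y**3 ↦ -1·1·0·1 = 0
  2*Y**2*Z ↦ 2·1·0·4 = 0
  -3*Y*Z**2 ↦ -3·1·0·16 = 0
  Z**3 ↦ 1·1·1·64 = 64
Sum: F(4, 0, 4) = (192) + (0) + (-128) + (0) + (0) + (192) + (0) + (0) + (0) + (64) = 320.
Reducing mod 7: 320 ≡ 5 (mod 7).
Since F(a, b, c) ≡ 5 ≠ 0 (mod 7), P does NOT lie on the curve.


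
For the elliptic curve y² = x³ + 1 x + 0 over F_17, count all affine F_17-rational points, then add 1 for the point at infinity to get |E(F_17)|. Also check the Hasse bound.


Affine points = {(0, 0), (1, 6), (1, 11), (3, 8), (3, 9), (4, 0), (6, 1), (6, 16), (11, 4), (11, 13), (13, 0), (14, 2), (14, 15), (16, 7), (16, 10)}; affine count = 15; |E(F_17)| = 16.

Discriminant check: Δ ∝ 4a³ + 27b² = 4·1³ + 27·0² = 4·1 + 27·0 ≡ 4 (mod 17). Nonzero ⇒ E is nonsingular.
For each x ∈ F_17, compute rhs = x³ + 1·x + 0 mod 17, then count y ∈ F_17 with y² ≡ rhs.
  x = 0: rhs = 0, matching y values: 0 (1 points).
  x = 1: rhs = 2, matching y values: 6, 11 (2 points).
  x = 2: rhs = 10, matching y values: none (0 points).
  x = 3: rhs = 13, matching y values: 8, 9 (2 points).
  x = 4: rhs = 0, matching y values: 0 (1 points).
  x = 5: rhs = 11, matching y values: none (0 points).
  x = 6: rhs = 1, matching y values: 1, 16 (2 points).
  x = 7: rhs = 10, matching y values: none (0 points).
  x = 8: rhs = 10, matching y values: none (0 points).
  x = 9: rhs = 7, matching y values: none (0 points).
  x = 10: rhs = 7, matching y values: none (0 points).
  x = 11: rhs = 16, matching y values: 4, 13 (2 points).
  x = 12: rhs = 6, matching y values: none (0 points).
  x = 13: rhs = 0, matching y values: 0 (1 points).
  x = 14: rhs = 4, matching y values: 2, 15 (2 points).
  x = 15: rhs = 7, matching y values: none (0 points).
  x = 16: rhs = 15, matching y values: 7, 10 (2 points).
Total affine count: 15.
Full point count |E(F_17)| = 15 + 1 = 16.
Hasse bound: |16 − (17+1)| = |-2| = 2 ≤ 2√17 ≈ 8.2462 ✓.


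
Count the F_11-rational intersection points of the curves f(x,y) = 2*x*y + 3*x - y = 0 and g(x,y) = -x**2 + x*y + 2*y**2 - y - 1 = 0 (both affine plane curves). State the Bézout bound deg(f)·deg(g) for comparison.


Common zeros: ∅; count = 0; Bézout bound = 4.

deg(f) = 2, deg(g) = 2, so Bézout bound = 4.
Scan x ∈ F_11. For each x, list the y ∈ F_11 with f(x, y) ≡ 0 and those with g(x, y) ≡ 0 (mod 11); the common zeros in that column are the intersection.
  x = 0: f ≡ 0 at y ∈ {0}; g ≡ 0 at y ∈ {1, 5}; common: ∅.
  x = 1: f ≡ 0 at y ∈ {8}; g ≡ 0 at y ∈ {1, 10}; common: ∅.
  x = 2: f ≡ 0 at y ∈ {9}; g ≡ 0 at y ∈ ∅; common: ∅.
  x = 3: f ≡ 0 at y ∈ {7}; g ≡ 0 at y ∈ ∅; common: ∅.
  x = 4: f ≡ 0 at y ∈ {3}; g ≡ 0 at y ∈ ∅; common: ∅.
  x = 5: f ≡ 0 at y ∈ {2}; g ≡ 0 at y ∈ {4, 5}; common: ∅.
  x = 6: f ≡ 0 at y ∈ ∅; g ≡ 0 at y ∈ ∅; common: ∅.
  x = 7: f ≡ 0 at y ∈ {6}; g ≡ 0 at y ∈ ∅; common: ∅.
  x = 8: f ≡ 0 at y ∈ {5}; g ≡ 0 at y ∈ ∅; common: ∅.
  x = 9: f ≡ 0 at y ∈ {1}; g ≡ 0 at y ∈ {8, 10}; common: ∅.
  x = 10: f ≡ 0 at y ∈ {10}; g ≡ 0 at y ∈ {4, 8}; common: ∅.
Collecting: common zeros = ∅, so the count is 0.
Comparison with the Bézout bound: 0 ≤ 4 = deg(f)·deg(g), as expected for curves with no common component (the affine F_11-count falls short of the bound because intersections may lie at infinity, over extension fields, or carry multiplicity).


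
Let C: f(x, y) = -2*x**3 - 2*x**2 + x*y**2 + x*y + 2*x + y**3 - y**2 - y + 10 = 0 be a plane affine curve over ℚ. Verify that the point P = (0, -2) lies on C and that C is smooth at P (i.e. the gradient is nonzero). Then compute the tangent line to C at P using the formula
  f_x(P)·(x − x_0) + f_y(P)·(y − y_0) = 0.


Tangent line at P: 4*x + 15*y + 30 = 0.

Step 1: f(0, -2) = 0, so P lies on C.
Step 2: partial derivatives
  f_x(x, y) = -6*x**2 - 4*x + y**2 + y + 2, f_y(x, y) = 2*x*y + x + 3*y**2 - 2*y - 1.
  f_x(P) = 4, f_y(P) = 15 (gradient nonzero, so P is smooth).
Step 3: tangent line at P: 4·(x − 0) + 15·(y − -2) = 0.
Expanding: 4*x + 15*y + 30 = 0.


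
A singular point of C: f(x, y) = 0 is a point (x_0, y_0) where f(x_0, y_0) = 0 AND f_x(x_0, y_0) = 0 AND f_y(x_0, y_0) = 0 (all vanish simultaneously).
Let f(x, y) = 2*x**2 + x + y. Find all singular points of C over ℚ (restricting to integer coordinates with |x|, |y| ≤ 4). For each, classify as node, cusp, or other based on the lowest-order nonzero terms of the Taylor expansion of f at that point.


No singular points in the scanned grid; C is smooth there.

Compute partial derivatives:
  f_x = 4*x + 1.
  f_y = 1.
f_y = 1 is a nonzero constant, so f_y never vanishes: no point (x, y) can satisfy f = f_x = f_y = 0. In particular no (x, y) ∈ {−4, ..., 4}² is singular; the curve is smooth.


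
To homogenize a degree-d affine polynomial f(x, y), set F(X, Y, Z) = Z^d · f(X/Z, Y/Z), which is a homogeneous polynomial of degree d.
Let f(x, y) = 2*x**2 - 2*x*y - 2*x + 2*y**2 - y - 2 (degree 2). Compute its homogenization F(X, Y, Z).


F(X, Y, Z) = 2*X**2 - 2*X*Y - 2*X*Z + 2*Y**2 - Y*Z - 2*Z**2

deg(f) = 2.
Substitute x = X/Z, y = Y/Z into f, then multiply by Z^2.
  monomial 2·x^2·y^0 ↦ 2·X^2·Y^0·Z^0.
  monomial -2·x^1·y^1 ↦ -2·X^1·Y^1·Z^0.
  monomial -2·x^1·y^0 ↦ -2·X^1·Y^0·Z^1.
  monomial 2·x^0·y^2 ↦ 2·X^0·Y^2·Z^0.
  monomial -1·x^0·y^1 ↦ -1·X^0·Y^1·Z^1.
  monomial -2·x^0·y^0 ↦ -2·X^0·Y^0·Z^2.
Collecting: F(X, Y, Z) = 2*X**2 - 2*X*Y - 2*X*Z + 2*Y**2 - Y*Z - 2*Z**2.


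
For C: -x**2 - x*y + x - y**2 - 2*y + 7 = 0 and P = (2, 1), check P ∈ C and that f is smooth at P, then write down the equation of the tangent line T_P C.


Tangent line at P: -4*x - 6*y + 14 = 0.

Step 1: f(2, 1) = 0, so P lies on C.
Step 2: partial derivatives
  f_x(x, y) = -2*x - y + 1, f_y(x, y) = -x - 2*y - 2.
  f_x(P) = -4, f_y(P) = -6 (gradient nonzero, so P is smooth).
Step 3: tangent line at P: -4·(x − 2) + -6·(y − 1) = 0.
Expanding: -4*x - 6*y + 14 = 0.


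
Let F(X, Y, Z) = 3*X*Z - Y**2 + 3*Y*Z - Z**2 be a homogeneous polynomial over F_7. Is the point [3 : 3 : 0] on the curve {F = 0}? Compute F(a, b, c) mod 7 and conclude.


F(3,3,0) ≡ 5 (mod 7); P is NOT on the curve.

Evaluate F(3, 3, 0) term-by-term (mod 7).
  3*X*Z ↦ 3·3·1·0 = 0
  -Y**2 ↦ -1·1·9·1 = -9
  3*Y*Z ↦ 3·1·3·0 = 0
  -Z**2 ↦ -1·1·1·0 = 0
Sum: F(3, 3, 0) = (0) + (-9) + (0) + (0) = -9.
Reducing mod 7: -9 ≡ 5 (mod 7).
Since F(a, b, c) ≡ 5 ≠ 0 (mod 7), P does NOT lie on the curve.


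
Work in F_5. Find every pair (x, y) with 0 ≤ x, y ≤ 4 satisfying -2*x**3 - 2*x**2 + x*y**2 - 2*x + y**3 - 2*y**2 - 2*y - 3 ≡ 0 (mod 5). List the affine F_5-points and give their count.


Affine F_5-points: {(0, 3), (2, 3), (2, 4), (4, 1)}; count = 4.

For each of the 25 pairs (x, y) ∈ F_5², evaluate f(x, y) mod 5. Record the zeros.
  x = 0: [0↦2, 1↦4, 2↦3, 3↦0, 4↦1]  zeros at y ∈ {3}
  x = 1: [0↦1, 1↦4, 2↦1, 3↦3, 4↦1]  zeros at y ∈ ∅
  x = 2: [0↦4, 1↦3, 2↦3, 3↦0, 4↦0]  zeros at y ∈ {3, 4}
  x = 3: [0↦4, 1↦4, 2↦2, 3↦4, 4↦1]  zeros at y ∈ ∅
  x = 4: [0↦4, 1↦0, 2↦1, 3↦3, 4↦2]  zeros at y ∈ {1}
Collecting zeros: affine points = {(0, 3), (2, 3), (2, 4), (4, 1)}.
Total count |C(F_5)_aff| = 4.


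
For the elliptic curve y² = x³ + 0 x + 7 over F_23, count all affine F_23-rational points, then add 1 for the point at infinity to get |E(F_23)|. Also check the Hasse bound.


Affine points = {(1, 10), (1, 13), (4, 5), (4, 18), (6, 4), (6, 19), (8, 6), (8, 17), (9, 0), (10, 8), (10, 15), (11, 2), (11, 21), (15, 1), (15, 22), (16, 3), (16, 20), (19, 9), (19, 14), (20, 7), (20, 16), (22, 11), (22, 12)}; affine count = 23; |E(F_23)| = 24.

Discriminant check: Δ ∝ 4a³ + 27b² = 4·0³ + 27·7² = 4·0 + 27·49 ≡ 12 (mod 23). Nonzero ⇒ E is nonsingular.
For each x ∈ F_23, compute rhs = x³ + 0·x + 7 mod 23, then count y ∈ F_23 with y² ≡ rhs.
  x = 0: rhs = 7, matching y values: none (0 points).
  x = 1: rhs = 8, matching y values: 10, 13 (2 points).
  x = 2: rhs = 15, matching y values: none (0 points).
  x = 3: rhs = 11, matching y values: none (0 points).
  x = 4: rhs = 2, matching y values: 5, 18 (2 points).
  x = 5: rhs = 17, matching y values: none (0 points).
  x = 6: rhs = 16, matching y values: 4, 19 (2 points).
  x = 7: rhs = 5, matching y values: none (0 points).
  x = 8: rhs = 13, matching y values: 6, 17 (2 points).
  x = 9: rhs = 0, matching y values: 0 (1 points).
  x = 10: rhs = 18, matching y values: 8, 15 (2 points).
  x = 11: rhs = 4, matching y values: 2, 21 (2 points).
  x = 12: rhs = 10, matching y values: none (0 points).
  x = 13: rhs = 19, matching y values: none (0 points).
  x = 14: rhs = 14, matching y values: none (0 points).
  x = 15: rhs = 1, matching y values: 1, 22 (2 points).
  x = 16: rhs = 9, matching y values: 3, 20 (2 points).
  x = 17: rhs = 21, matching y values: none (0 points).
  x = 18: rhs = 20, matching y values: none (0 points).
  x = 19: rhs = 12, matching y values: 9, 14 (2 points).
  x = 20: rhs = 3, matching y values: 7, 16 (2 points).
  x = 21: rhs = 22, matching y values: none (0 points).
  x = 22: rhs = 6, matching y values: 11, 12 (2 points).
Total affine count: 23.
Full point count |E(F_23)| = 23 + 1 = 24.
Hasse bound: |24 − (23+1)| = |0| = 0 ≤ 2√23 ≈ 9.5917 ✓.


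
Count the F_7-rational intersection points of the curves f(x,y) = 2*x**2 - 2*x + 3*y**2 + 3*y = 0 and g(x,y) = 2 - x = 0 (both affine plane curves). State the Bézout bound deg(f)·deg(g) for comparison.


Common zeros: ∅; count = 0; Bézout bound = 2.

deg(f) = 2, deg(g) = 1, so Bézout bound = 2.
Scan x ∈ F_7. For each x, list the y ∈ F_7 with f(x, y) ≡ 0 and those with g(x, y) ≡ 0 (mod 7); the common zeros in that column are the intersection.
  x = 0: f ≡ 0 at y ∈ {0, 6}; g ≡ 0 at y ∈ ∅; common: ∅.
  x = 1: f ≡ 0 at y ∈ {0, 6}; g ≡ 0 at y ∈ ∅; common: ∅.
  x = 2: f ≡ 0 at y ∈ ∅; g ≡ 0 at y ∈ {0, 1, 2, 3, 4, 5, 6}; common: ∅.
  x = 3: f ≡ 0 at y ∈ ∅; g ≡ 0 at y ∈ ∅; common: ∅.
  x = 4: f ≡ 0 at y ∈ {2, 4}; g ≡ 0 at y ∈ ∅; common: ∅.
  x = 5: f ≡ 0 at y ∈ ∅; g ≡ 0 at y ∈ ∅; common: ∅.
  x = 6: f ≡ 0 at y ∈ ∅; g ≡ 0 at y ∈ ∅; common: ∅.
Collecting: common zeros = ∅, so the count is 0.
Comparison with the Bézout bound: 0 ≤ 2 = deg(f)·deg(g), as expected for curves with no common component (the affine F_7-count falls short of the bound because intersections may lie at infinity, over extension fields, or carry multiplicity).


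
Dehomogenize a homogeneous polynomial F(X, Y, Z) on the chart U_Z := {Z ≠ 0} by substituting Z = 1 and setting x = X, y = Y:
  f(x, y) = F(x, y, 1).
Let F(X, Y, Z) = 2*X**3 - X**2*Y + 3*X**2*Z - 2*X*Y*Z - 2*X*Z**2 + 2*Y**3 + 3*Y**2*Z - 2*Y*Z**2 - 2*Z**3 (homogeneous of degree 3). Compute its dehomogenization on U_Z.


f(x, y) = 2*x**3 - x**2*y + 3*x**2 - 2*x*y - 2*x + 2*y**3 + 3*y**2 - 2*y - 2

On U_Z we set Z = 1. Each monomial c·X^i·Y^j·Z^k in F becomes c·x^i·y^j·1^k = c·x^i·y^j.
Substituting Z = 1: F(X, Y, 1) = 2*x**3 - x**2*y + 3*x**2 - 2*x*y - 2*x + 2*y**3 + 3*y**2 - 2*y - 2.
Note: deg(f) ≤ deg(F) = 3; strict inequality happens when F is divisible by Z (lost terms).


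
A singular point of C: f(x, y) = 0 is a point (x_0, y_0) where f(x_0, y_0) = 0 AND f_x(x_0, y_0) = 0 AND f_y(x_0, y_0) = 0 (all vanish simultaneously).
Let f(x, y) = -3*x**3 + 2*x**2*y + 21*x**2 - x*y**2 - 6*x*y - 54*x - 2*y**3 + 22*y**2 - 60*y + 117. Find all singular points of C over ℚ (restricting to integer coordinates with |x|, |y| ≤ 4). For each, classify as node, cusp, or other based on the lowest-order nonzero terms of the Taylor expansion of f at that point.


Singular points: {(3, 3)}; classification: cusp.

Compute partial derivatives:
  f_x = -9*x**2 + 4*x*y + 42*x - y**2 - 6*y - 54.
  f_y = 2*x**2 - 2*x*y - 6*x - 6*y**2 + 44*y - 60.
Scan x_0 ∈ {−4, ..., 4}. For each x_0, f_y(x_0, y) is a polynomial in y; find its integer roots y ∈ {−4, ..., 4}, then test f_x and f at those candidates.
  x = -4: f_y(-4, y) = -6*y**2 + 52*y - 4; no integer root y with |y| ≤ 4.
  x = -3: f_y(-3, y) = -6*y**2 + 50*y - 24; no integer root y with |y| ≤ 4.
  x = -2: f_y(-2, y) = -6*y**2 + 48*y - 40; no integer root y with |y| ≤ 4.
  x = -1: f_y(-1, y) = -6*y**2 + 46*y - 52; no integer root y with |y| ≤ 4.
  x = 0: f_y(0, y) = -6*y**2 + 44*y - 60; no integer root y with |y| ≤ 4.
  x = 1: f_y(1, y) = -6*y**2 + 42*y - 64; no integer root y with |y| ≤ 4.
  x = 2: f_y(2, y) = -6*y**2 + 40*y - 64; vanishes at y ∈ {4}. (2, 4): f_x = -14 ≠ 0.
  x = 3: f_y(3, y) = -6*y**2 + 38*y - 60; vanishes at y ∈ {3}. (3, 3): f_x = 0, f = 0 — SINGULAR.
  x = 4: f_y(4, y) = -6*y**2 + 36*y - 52; no integer root y with |y| ≤ 4.
Only singular point on the grid: (3, 3).
Classify: substitute x = 3 + u, y = 3 + v and expand: f = -3*u**3 + 2*u**2*v - u*v**2 - 2*v**3 + v**2.
No constant or linear terms (consistent with a singular point). Quadratic part: v**2. Cubic part: -3*u**3 + 2*u**2*v - u*v**2 - 2*v**3.
The quadratic part v**2 is a perfect square, so there is a single (double) tangent line v = 0, i.e. y = 3. Restricting the cubic part to that line (v = 0) leaves -3*u**3 ≠ 0, so f is not divisible by v and the branch is v² ≈ 3*u**3 to lowest order — this is a cusp.
Classification: cusp.


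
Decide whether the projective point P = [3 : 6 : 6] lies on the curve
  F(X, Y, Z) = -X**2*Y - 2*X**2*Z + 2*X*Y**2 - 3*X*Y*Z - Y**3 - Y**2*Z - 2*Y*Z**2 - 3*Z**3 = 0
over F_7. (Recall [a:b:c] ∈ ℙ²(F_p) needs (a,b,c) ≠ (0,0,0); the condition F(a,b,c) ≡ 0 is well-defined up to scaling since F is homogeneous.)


F(3,6,6) ≡ 3 (mod 7); P is NOT on the curve.

Evaluate F(3, 6, 6) term-by-term (mod 7).
  -X**2*Y ↦ -1·9·6·1 = -54
  -2*X**2*Z ↦ -2·9·1·6 = -108
  2*X*Y**2 ↦ 2·3·36·1 = 216
  -3*X*Y*Z ↦ -3·3·6·6 = -324
  -Y**3 ↦ -1·1·216·1 = -216
  -Y**2*Z ↦ -1·1·36·6 = -216
  -2*Y*Z**2 ↦ -2·1·6·36 = -432
  -3*Z**3 ↦ -3·1·1·216 = -648
Sum: F(3, 6, 6) = (-54) + (-108) + (216) + (-324) + (-216) + (-216) + (-432) + (-648) = -1782.
Reducing mod 7: -1782 ≡ 3 (mod 7).
Since F(a, b, c) ≡ 3 ≠ 0 (mod 7), P does NOT lie on the curve.


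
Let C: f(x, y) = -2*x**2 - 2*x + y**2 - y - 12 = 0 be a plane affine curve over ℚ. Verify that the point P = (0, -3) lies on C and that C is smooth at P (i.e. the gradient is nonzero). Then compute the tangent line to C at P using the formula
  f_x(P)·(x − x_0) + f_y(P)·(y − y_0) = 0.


Tangent line at P: -2*x - 7*y - 21 = 0.

Step 1: f(0, -3) = 0, so P lies on C.
Step 2: partial derivatives
  f_x(x, y) = -4*x - 2, f_y(x, y) = 2*y - 1.
  f_x(P) = -2, f_y(P) = -7 (gradient nonzero, so P is smooth).
Step 3: tangent line at P: -2·(x − 0) + -7·(y − -3) = 0.
Expanding: -2*x - 7*y - 21 = 0.


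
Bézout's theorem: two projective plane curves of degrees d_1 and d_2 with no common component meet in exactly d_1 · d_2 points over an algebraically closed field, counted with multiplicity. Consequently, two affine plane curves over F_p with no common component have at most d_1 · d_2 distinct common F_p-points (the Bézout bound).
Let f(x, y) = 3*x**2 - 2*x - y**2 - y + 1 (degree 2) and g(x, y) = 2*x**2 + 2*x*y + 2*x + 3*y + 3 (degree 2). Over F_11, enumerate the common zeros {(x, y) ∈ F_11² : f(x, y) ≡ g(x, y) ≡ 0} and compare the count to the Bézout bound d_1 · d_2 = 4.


Common zeros: {(7, 1), (10, 8)}; count = 2; Bézout bound = 4.

deg(f) = 2, deg(g) = 2, so Bézout bound = 4.
Scan x ∈ F_11. For each x, list the y ∈ F_11 with f(x, y) ≡ 0 and those with g(x, y) ≡ 0 (mod 11); the common zeros in that column are the intersection.
  x = 0: f ≡ 0 at y ∈ {3, 7}; g ≡ 0 at y ∈ {10}; common: ∅.
  x = 1: f ≡ 0 at y ∈ {1, 9}; g ≡ 0 at y ∈ {3}; common: ∅.
  x = 2: f ≡ 0 at y ∈ {4, 6}; g ≡ 0 at y ∈ {1}; common: ∅.
  x = 3: f ≡ 0 at y ∈ {0, 10}; g ≡ 0 at y ∈ {8}; common: ∅.
  x = 4: f ≡ 0 at y ∈ {5}; g ≡ 0 at y ∈ ∅; common: ∅.
  x = 5: f ≡ 0 at y ∈ {0, 10}; g ≡ 0 at y ∈ {7}; common: ∅.
  x = 6: f ≡ 0 at y ∈ {4, 6}; g ≡ 0 at y ∈ {3}; common: ∅.
  x = 7: f ≡ 0 at y ∈ {1, 9}; g ≡ 0 at y ∈ {1}; common: {1}.
  x = 8: f ≡ 0 at y ∈ {3, 7}; g ≡ 0 at y ∈ {5}; common: ∅.
  x = 9: f ≡ 0 at y ∈ {2, 8}; g ≡ 0 at y ∈ {7}; common: ∅.
  x = 10: f ≡ 0 at y ∈ {2, 8}; g ≡ 0 at y ∈ {8}; common: {8}.
Collecting: common zeros = {(7, 1), (10, 8)}, so the count is 2.
Comparison with the Bézout bound: 2 ≤ 4 = deg(f)·deg(g), as expected for curves with no common component (the affine F_11-count falls short of the bound because intersections may lie at infinity, over extension fields, or carry multiplicity).


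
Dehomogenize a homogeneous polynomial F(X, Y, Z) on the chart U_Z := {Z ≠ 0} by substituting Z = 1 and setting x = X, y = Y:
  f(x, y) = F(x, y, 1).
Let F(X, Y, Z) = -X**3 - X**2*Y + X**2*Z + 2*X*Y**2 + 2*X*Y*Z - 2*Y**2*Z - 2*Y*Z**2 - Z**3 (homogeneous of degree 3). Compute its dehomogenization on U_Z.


f(x, y) = -x**3 - x**2*y + x**2 + 2*x*y**2 + 2*x*y - 2*y**2 - 2*y - 1

On U_Z we set Z = 1. Each monomial c·X^i·Y^j·Z^k in F becomes c·x^i·y^j·1^k = c·x^i·y^j.
Substituting Z = 1: F(X, Y, 1) = -x**3 - x**2*y + x**2 + 2*x*y**2 + 2*x*y - 2*y**2 - 2*y - 1.
Note: deg(f) ≤ deg(F) = 3; strict inequality happens when F is divisible by Z (lost terms).


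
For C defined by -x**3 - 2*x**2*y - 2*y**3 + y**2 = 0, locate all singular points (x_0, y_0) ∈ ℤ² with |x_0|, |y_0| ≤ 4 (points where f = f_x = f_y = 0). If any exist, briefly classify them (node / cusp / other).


Singular points: {(0, 0)}; classification: cusp.

Compute partial derivatives:
  f_x = -3*x**2 - 4*x*y.
  f_y = -2*x**2 - 6*y**2 + 2*y.
Scan x_0 ∈ {−4, ..., 4}. For each x_0, f_y(x_0, y) is a polynomial in y; find its integer roots y ∈ {−4, ..., 4}, then test f_x and f at those candidates.
  x = -4: f_y(-4, y) = -6*y**2 + 2*y - 32; no integer root y with |y| ≤ 4.
  x = -3: f_y(-3, y) = -6*y**2 + 2*y - 18; no integer root y with |y| ≤ 4.
  x = -2: f_y(-2, y) = -6*y**2 + 2*y - 8; no integer root y with |y| ≤ 4.
  x = -1: f_y(-1, y) = -6*y**2 + 2*y - 2; no integer root y with |y| ≤ 4.
  x = 0: f_y(0, y) = -6*y**2 + 2*y; vanishes at y ∈ {0}. (0, 0): f_x = 0, f = 0 — SINGULAR.
  x = 1: f_y(1, y) = -6*y**2 + 2*y - 2; no integer root y with |y| ≤ 4.
  x = 2: f_y(2, y) = -6*y**2 + 2*y - 8; no integer root y with |y| ≤ 4.
  x = 3: f_y(3, y) = -6*y**2 + 2*y - 18; no integer root y with |y| ≤ 4.
  x = 4: f_y(4, y) = -6*y**2 + 2*y - 32; no integer root y with |y| ≤ 4.
Only singular point on the grid: (0, 0).
Classify: substitute x = 0 + u, y = 0 + v and expand: f = -u**3 - 2*u**2*v - 2*v**3 + v**2.
No constant or linear terms (consistent with a singular point). Quadratic part: v**2. Cubic part: -u**3 - 2*u**2*v - 2*v**3.
The quadratic part v**2 is a perfect square, so there is a single (double) tangent line v = 0, i.e. y = 0. Restricting the cubic part to that line (v = 0) leaves -u**3 ≠ 0, so f is not divisible by v and the branch is v² ≈ u**3 to lowest order — this is a cusp.
Classification: cusp.


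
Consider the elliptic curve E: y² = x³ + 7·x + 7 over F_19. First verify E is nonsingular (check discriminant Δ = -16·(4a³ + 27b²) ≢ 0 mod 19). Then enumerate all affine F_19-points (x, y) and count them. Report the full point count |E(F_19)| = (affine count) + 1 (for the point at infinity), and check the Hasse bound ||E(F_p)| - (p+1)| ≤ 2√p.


Affine points = {(0, 8), (0, 11), (3, 6), (3, 13), (4, 2), (4, 17), (7, 0), (8, 9), (8, 10), (9, 1), (9, 18), (11, 3), (11, 16), (16, 4), (16, 15), (17, 2), (17, 17)}; affine count = 17; |E(F_19)| = 18.

Discriminant check: Δ ∝ 4a³ + 27b² = 4·7³ + 27·7² = 4·343 + 27·49 ≡ 16 (mod 19). Nonzero ⇒ E is nonsingular.
For each x ∈ F_19, compute rhs = x³ + 7·x + 7 mod 19, then count y ∈ F_19 with y² ≡ rhs.
  x = 0: rhs = 7, matching y values: 8, 11 (2 points).
  x = 1: rhs = 15, matching y values: none (0 points).
  x = 2: rhs = 10, matching y values: none (0 points).
  x = 3: rhs = 17, matching y values: 6, 13 (2 points).
  x = 4: rhs = 4, matching y values: 2, 17 (2 points).
  x = 5: rhs = 15, matching y values: none (0 points).
  x = 6: rhs = 18, matching y values: none (0 points).
  x = 7: rhs = 0, matching y values: 0 (1 points).
  x = 8: rhs = 5, matching y values: 9, 10 (2 points).
  x = 9: rhs = 1, matching y values: 1, 18 (2 points).
  x = 10: rhs = 13, matching y values: none (0 points).
  x = 11: rhs = 9, matching y values: 3, 16 (2 points).
  x = 12: rhs = 14, matching y values: none (0 points).
  x = 13: rhs = 15, matching y values: none (0 points).
  x = 14: rhs = 18, matching y values: none (0 points).
  x = 15: rhs = 10, matching y values: none (0 points).
  x = 16: rhs = 16, matching y values: 4, 15 (2 points).
  x = 17: rhs = 4, matching y values: 2, 17 (2 points).
  x = 18: rhs = 18, matching y values: none (0 points).
Total affine count: 17.
Full point count |E(F_19)| = 17 + 1 = 18.
Hasse bound: |18 − (19+1)| = |-2| = 2 ≤ 2√19 ≈ 8.7178 ✓.


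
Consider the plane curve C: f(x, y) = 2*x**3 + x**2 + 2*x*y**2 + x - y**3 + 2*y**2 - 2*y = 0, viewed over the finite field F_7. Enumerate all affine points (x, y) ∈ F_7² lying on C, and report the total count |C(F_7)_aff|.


Affine F_7-points: {(0, 0), (1, 3), (3, 3), (3, 6), (4, 6), (5, 0), (6, 2), (6, 3)}; count = 8.

For each of the 49 pairs (x, y) ∈ F_7², evaluate f(x, y) mod 7. Record the zeros.
  x = 0: [0↦0, 1↦6, 2↦3, 3↦6, 4↦2, 5↦6, 6↦5]  zeros at y ∈ {0}
  x = 1: [0↦4, 1↦5, 2↦1, 3↦0, 4↦3, 5↦4, 6↦4]  zeros at y ∈ {3}
  x = 2: [0↦1, 1↦4, 2↦6, 3↦1, 4↦4, 5↦2, 6↦3]  zeros at y ∈ ∅
  x = 3: [0↦3, 1↦1, 2↦2, 3↦0, 4↦3, 5↦5, 6↦0]  zeros at y ∈ {3, 6}
  x = 4: [0↦1, 1↦1, 2↦1, 3↦2, 4↦5, 5↦4, 6↦0]  zeros at y ∈ {6}
  x = 5: [0↦0, 1↦2, 2↦1, 3↦5, 4↦1, 5↦4, 6↦1]  zeros at y ∈ {0}
  x = 6: [0↦5, 1↦2, 2↦0, 3↦0, 4↦3, 5↦3, 6↦1]  zeros at y ∈ {2, 3}
Collecting zeros: affine points = {(0, 0), (1, 3), (3, 3), (3, 6), (4, 6), (5, 0), (6, 2), (6, 3)}.
Total count |C(F_7)_aff| = 8.


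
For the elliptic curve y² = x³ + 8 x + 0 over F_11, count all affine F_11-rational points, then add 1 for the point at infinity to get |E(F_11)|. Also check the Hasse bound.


Affine points = {(0, 0), (1, 3), (1, 8), (5, 0), (6, 0), (7, 5), (7, 6), (8, 2), (8, 9), (9, 3), (9, 8)}; affine count = 11; |E(F_11)| = 12.

Discriminant check: Δ ∝ 4a³ + 27b² = 4·8³ + 27·0² = 4·512 + 27·0 ≡ 2 (mod 11). Nonzero ⇒ E is nonsingular.
For each x ∈ F_11, compute rhs = x³ + 8·x + 0 mod 11, then count y ∈ F_11 with y² ≡ rhs.
  x = 0: rhs = 0, matching y values: 0 (1 points).
  x = 1: rhs = 9, matching y values: 3, 8 (2 points).
  x = 2: rhs = 2, matching y values: none (0 points).
  x = 3: rhs = 7, matching y values: none (0 points).
  x = 4: rhs = 8, matching y values: none (0 points).
  x = 5: rhs = 0, matching y values: 0 (1 points).
  x = 6: rhs = 0, matching y values: 0 (1 points).
  x = 7: rhs = 3, matching y values: 5, 6 (2 points).
  x = 8: rhs = 4, matching y values: 2, 9 (2 points).
  x = 9: rhs = 9, matching y values: 3, 8 (2 points).
  x = 10: rhs = 2, matching y values: none (0 points).
Total affine count: 11.
Full point count |E(F_11)| = 11 + 1 = 12.
Hasse bound: |12 − (11+1)| = |0| = 0 ≤ 2√11 ≈ 6.6332 ✓.


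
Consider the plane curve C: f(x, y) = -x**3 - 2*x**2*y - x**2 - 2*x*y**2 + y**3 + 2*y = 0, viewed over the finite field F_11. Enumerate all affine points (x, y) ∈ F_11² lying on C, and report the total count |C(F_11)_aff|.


Affine F_11-points: {(0, 0), (0, 3), (0, 8), (2, 10), (3, 4), (3, 6), (3, 7), (4, 4), (6, 4), (7, 9), (8, 9), (10, 0), (10, 9)}; count = 13.

For each of the 121 pairs (x, y) ∈ F_11², evaluate f(x, y) mod 11. Record the zeros.
  x = 0: [0↦0, 1↦3, 2↦1, 3↦0, 4↦6, 5↦3, 6↦8, 7↦5, 8↦0, 9↦10, 10↦8]  zeros at y ∈ {0, 3, 8}
  x = 1: [0↦9, 1↦8, 2↦9, 3↦7, 4↦8, 5↦7, 6↦10, 7↦1, 8↦8, 9↦4, 10↦6]  zeros at y ∈ ∅
  x = 2: [0↦10, 1↦1, 2↦1, 3↦5, 4↦8, 5↦5, 6↦2, 7↦5, 8↦9, 9↦9, 10↦0]  zeros at y ∈ {10}
  x = 3: [0↦8, 1↦9, 2↦4, 3↦10, 4↦0, 5↦2, 6↦0, 7↦0, 8↦8, 9↦8, 10↦6]  zeros at y ∈ {4, 6, 7}
  x = 4: [0↦8, 1↦4, 2↦1, 3↦5, 4↦0, 5↦3, 6↦9, 7↦2, 8↦10, 9↦6, 10↦7]  zeros at y ∈ {4}
  x = 5: [0↦4, 1↦2, 2↦8, 3↦6, 4↦2, 5↦2, 6↦1, 7↦5, 8↦9, 9↦8, 10↦8]  zeros at y ∈ ∅
  x = 6: [0↦1, 1↦8, 2↦8, 3↦7, 4↦0, 5↦4, 6↦3, 7↦3, 8↦10, 9↦8, 10↦3]  zeros at y ∈ {4}
  x = 7: [0↦4, 1↦5, 2↦6, 3↦2, 4↦10, 5↦3, 6↦9, 7↦1, 8↦7, 9↦0, 10↦8]  zeros at y ∈ {9}
  x = 8: [0↦7, 1↦9, 2↦7, 3↦7, 4↦4, 5↦4, 6↦2, 7↦4, 8↦5, 9↦0, 10↦6]  zeros at y ∈ {9}
  x = 9: [0↦4, 1↦3, 2↦5, 3↦5, 4↦9, 5↦1, 6↦9, 7↦6, 8↦9, 9↦2, 10↦2]  zeros at y ∈ ∅
  x = 10: [0↦0, 1↦3, 2↦5, 3↦1, 4↦8, 5↦10, 6↦2, 7↦1, 8↦2, 9↦0, 10↦1]  zeros at y ∈ {0, 9}
Collecting zeros: affine points = {(0, 0), (0, 3), (0, 8), (2, 10), (3, 4), (3, 6), (3, 7), (4, 4), (6, 4), (7, 9), (8, 9), (10, 0), (10, 9)}.
Total count |C(F_11)_aff| = 13.


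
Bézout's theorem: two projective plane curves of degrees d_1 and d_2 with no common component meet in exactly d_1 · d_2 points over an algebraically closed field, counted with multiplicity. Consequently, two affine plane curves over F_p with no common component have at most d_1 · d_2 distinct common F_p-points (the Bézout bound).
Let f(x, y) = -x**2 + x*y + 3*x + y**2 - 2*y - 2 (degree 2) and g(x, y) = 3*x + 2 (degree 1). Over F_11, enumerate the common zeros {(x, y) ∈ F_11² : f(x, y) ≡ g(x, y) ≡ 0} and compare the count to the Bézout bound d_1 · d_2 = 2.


Common zeros: {(3, 1), (3, 9)}; count = 2; Bézout bound = 2.

deg(f) = 2, deg(g) = 1, so Bézout bound = 2.
Scan x ∈ F_11. For each x, list the y ∈ F_11 with f(x, y) ≡ 0 and those with g(x, y) ≡ 0 (mod 11); the common zeros in that column are the intersection.
  x = 0: f ≡ 0 at y ∈ {6, 7}; g ≡ 0 at y ∈ ∅; common: ∅.
  x = 1: f ≡ 0 at y ∈ {0, 1}; g ≡ 0 at y ∈ ∅; common: ∅.
  x = 2: f ≡ 0 at y ∈ {0}; g ≡ 0 at y ∈ ∅; common: ∅.
  x = 3: f ≡ 0 at y ∈ {1, 9}; g ≡ 0 at y ∈ {0, 1, 2, 3, 4, 5, 6, 7, 8, 9, 10}; common: {1, 9}.
  x = 4: f ≡ 0 at y ∈ ∅; g ≡ 0 at y ∈ ∅; common: ∅.
  x = 5: f ≡ 0 at y ∈ ∅; g ≡ 0 at y ∈ ∅; common: ∅.
  x = 6: f ≡ 0 at y ∈ ∅; g ≡ 0 at y ∈ ∅; common: ∅.
  x = 7: f ≡ 0 at y ∈ ∅; g ≡ 0 at y ∈ ∅; common: ∅.
  x = 8: f ≡ 0 at y ∈ ∅; g ≡ 0 at y ∈ ∅; common: ∅.
  x = 9: f ≡ 0 at y ∈ {6, 9}; g ≡ 0 at y ∈ ∅; common: ∅.
  x = 10: f ≡ 0 at y ∈ {7}; g ≡ 0 at y ∈ ∅; common: ∅.
Collecting: common zeros = {(3, 1), (3, 9)}, so the count is 2.
Comparison with the Bézout bound: 2 ≤ 2 = deg(f)·deg(g), as expected for curves with no common component (the bound is attained).


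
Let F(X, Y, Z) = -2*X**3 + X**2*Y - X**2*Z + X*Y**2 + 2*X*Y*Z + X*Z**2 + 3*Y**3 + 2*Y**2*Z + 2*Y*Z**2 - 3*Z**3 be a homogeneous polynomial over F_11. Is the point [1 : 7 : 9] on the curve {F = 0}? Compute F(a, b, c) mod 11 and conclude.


F(1,7,9) ≡ 10 (mod 11); P is NOT on the curve.

Evaluate F(1, 7, 9) term-by-term (mod 11).
  -2*X**3 ↦ -2·1·1·1 = -2
  X**2*Y ↦ 1·1·7·1 = 7
  -X**2*Z ↦ -1·1·1·9 = -9
  X*Y**2 ↦ 1·1·49·1 = 49
  2*X*Y*Z ↦ 2·1·7·9 = 126
  X*Z**2 ↦ 1·1·1·81 = 81
  3*Y**3 ↦ 3·1·343·1 = 1029
  2*Y**2*Z ↦ 2·1·49·9 = 882
  2*Y*Z**2 ↦ 2·1·7·81 = 1134
  -3*Z**3 ↦ -3·1·1·729 = -2187
Sum: F(1, 7, 9) = (-2) + (7) + (-9) + (49) + (126) + (81) + (1029) + (882) + (1134) + (-2187) = 1110.
Reducing mod 11: 1110 ≡ 10 (mod 11).
Since F(a, b, c) ≡ 10 ≠ 0 (mod 11), P does NOT lie on the curve.


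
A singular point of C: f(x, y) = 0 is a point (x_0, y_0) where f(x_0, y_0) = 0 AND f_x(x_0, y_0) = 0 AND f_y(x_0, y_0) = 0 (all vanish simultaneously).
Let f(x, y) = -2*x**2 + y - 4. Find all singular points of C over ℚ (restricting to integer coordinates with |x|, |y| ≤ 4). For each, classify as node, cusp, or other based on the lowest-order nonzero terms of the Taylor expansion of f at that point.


No singular points in the scanned grid; C is smooth there.

Compute partial derivatives:
  f_x = -4*x.
  f_y = 1.
f_y = 1 is a nonzero constant, so f_y never vanishes: no point (x, y) can satisfy f = f_x = f_y = 0. In particular no (x, y) ∈ {−4, ..., 4}² is singular; the curve is smooth.


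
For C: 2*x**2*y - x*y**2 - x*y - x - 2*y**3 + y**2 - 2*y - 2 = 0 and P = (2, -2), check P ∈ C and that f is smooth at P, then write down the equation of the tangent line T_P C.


Tangent line at P: -19*x - 16*y + 6 = 0.

Step 1: f(2, -2) = 0, so P lies on C.
Step 2: partial derivatives
  f_x(x, y) = 4*x*y - y**2 - y - 1, f_y(x, y) = 2*x**2 - 2*x*y - x - 6*y**2 + 2*y - 2.
  f_x(P) = -19, f_y(P) = -16 (gradient nonzero, so P is smooth).
Step 3: tangent line at P: -19·(x − 2) + -16·(y − -2) = 0.
Expanding: -19*x - 16*y + 6 = 0.


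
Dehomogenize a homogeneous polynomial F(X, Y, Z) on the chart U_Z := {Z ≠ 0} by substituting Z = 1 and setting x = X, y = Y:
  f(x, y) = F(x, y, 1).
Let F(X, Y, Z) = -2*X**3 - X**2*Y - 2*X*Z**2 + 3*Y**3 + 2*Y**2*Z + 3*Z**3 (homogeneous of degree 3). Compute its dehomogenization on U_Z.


f(x, y) = -2*x**3 - x**2*y - 2*x + 3*y**3 + 2*y**2 + 3

On U_Z we set Z = 1. Each monomial c·X^i·Y^j·Z^k in F becomes c·x^i·y^j·1^k = c·x^i·y^j.
Substituting Z = 1: F(X, Y, 1) = -2*x**3 - x**2*y - 2*x + 3*y**3 + 2*y**2 + 3.
Note: deg(f) ≤ deg(F) = 3; strict inequality happens when F is divisible by Z (lost terms).


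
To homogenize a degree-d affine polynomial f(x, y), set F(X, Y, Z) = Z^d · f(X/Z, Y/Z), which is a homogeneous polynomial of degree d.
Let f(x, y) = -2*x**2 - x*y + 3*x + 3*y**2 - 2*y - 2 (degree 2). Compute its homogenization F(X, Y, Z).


F(X, Y, Z) = -2*X**2 - X*Y + 3*X*Z + 3*Y**2 - 2*Y*Z - 2*Z**2

deg(f) = 2.
Substitute x = X/Z, y = Y/Z into f, then multiply by Z^2.
  monomial -2·x^2·y^0 ↦ -2·X^2·Y^0·Z^0.
  monomial -1·x^1·y^1 ↦ -1·X^1·Y^1·Z^0.
  monomial 3·x^1·y^0 ↦ 3·X^1·Y^0·Z^1.
  monomial 3·x^0·y^2 ↦ 3·X^0·Y^2·Z^0.
  monomial -2·x^0·y^1 ↦ -2·X^0·Y^1·Z^1.
  monomial -2·x^0·y^0 ↦ -2·X^0·Y^0·Z^2.
Collecting: F(X, Y, Z) = -2*X**2 - X*Y + 3*X*Z + 3*Y**2 - 2*Y*Z - 2*Z**2.


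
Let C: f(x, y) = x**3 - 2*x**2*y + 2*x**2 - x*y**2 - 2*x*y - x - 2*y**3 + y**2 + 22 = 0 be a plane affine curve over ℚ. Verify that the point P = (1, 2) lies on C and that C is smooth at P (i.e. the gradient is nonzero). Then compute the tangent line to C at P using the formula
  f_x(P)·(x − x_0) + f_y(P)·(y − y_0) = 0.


Tangent line at P: -10*x - 28*y + 66 = 0.

Step 1: f(1, 2) = 0, so P lies on C.
Step 2: partial derivatives
  f_x(x, y) = 3*x**2 - 4*x*y + 4*x - y**2 - 2*y - 1, f_y(x, y) = -2*x**2 - 2*x*y - 2*x - 6*y**2 + 2*y.
  f_x(P) = -10, f_y(P) = -28 (gradient nonzero, so P is smooth).
Step 3: tangent line at P: -10·(x − 1) + -28·(y − 2) = 0.
Expanding: -10*x - 28*y + 66 = 0.


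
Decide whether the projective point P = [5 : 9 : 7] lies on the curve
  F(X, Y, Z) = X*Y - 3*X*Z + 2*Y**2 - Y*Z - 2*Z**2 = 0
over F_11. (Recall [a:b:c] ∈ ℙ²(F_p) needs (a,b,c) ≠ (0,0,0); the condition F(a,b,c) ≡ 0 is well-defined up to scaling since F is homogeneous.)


F(5,9,7) ≡ 7 (mod 11); P is NOT on the curve.

Evaluate F(5, 9, 7) term-by-term (mod 11).
  X*Y ↦ 1·5·9·1 = 45
  -3*X*Z ↦ -3·5·1·7 = -105
  2*Y**2 ↦ 2·1·81·1 = 162
  -Y*Z ↦ -1·1·9·7 = -63
  -2*Z**2 ↦ -2·1·1·49 = -98
Sum: F(5, 9, 7) = (45) + (-105) + (162) + (-63) + (-98) = -59.
Reducing mod 11: -59 ≡ 7 (mod 11).
Since F(a, b, c) ≡ 7 ≠ 0 (mod 11), P does NOT lie on the curve.


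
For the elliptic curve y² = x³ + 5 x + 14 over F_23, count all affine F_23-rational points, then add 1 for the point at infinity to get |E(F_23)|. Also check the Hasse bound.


Affine points = {(2, 3), (2, 20), (4, 11), (4, 12), (5, 7), (5, 16), (7, 1), (7, 22), (9, 11), (9, 12), (10, 11), (10, 12), (12, 10), (12, 13), (16, 2), (16, 21), (18, 5), (18, 18), (20, 8), (20, 15), (22, 10), (22, 13)}; affine count = 22; |E(F_23)| = 23.

Discriminant check: Δ ∝ 4a³ + 27b² = 4·5³ + 27·14² = 4·125 + 27·196 ≡ 19 (mod 23). Nonzero ⇒ E is nonsingular.
For each x ∈ F_23, compute rhs = x³ + 5·x + 14 mod 23, then count y ∈ F_23 with y² ≡ rhs.
  x = 0: rhs = 14, matching y values: none (0 points).
  x = 1: rhs = 20, matching y values: none (0 points).
  x = 2: rhs = 9, matching y values: 3, 20 (2 points).
  x = 3: rhs = 10, matching y values: none (0 points).
  x = 4: rhs = 6, matching y values: 11, 12 (2 points).
  x = 5: rhs = 3, matching y values: 7, 16 (2 points).
  x = 6: rhs = 7, matching y values: none (0 points).
  x = 7: rhs = 1, matching y values: 1, 22 (2 points).
  x = 8: rhs = 14, matching y values: none (0 points).
  x = 9: rhs = 6, matching y values: 11, 12 (2 points).
  x = 10: rhs = 6, matching y values: 11, 12 (2 points).
  x = 11: rhs = 20, matching y values: none (0 points).
  x = 12: rhs = 8, matching y values: 10, 13 (2 points).
  x = 13: rhs = 22, matching y values: none (0 points).
  x = 14: rhs = 22, matching y values: none (0 points).
  x = 15: rhs = 14, matching y values: none (0 points).
  x = 16: rhs = 4, matching y values: 2, 21 (2 points).
  x = 17: rhs = 21, matching y values: none (0 points).
  x = 18: rhs = 2, matching y values: 5, 18 (2 points).
  x = 19: rhs = 22, matching y values: none (0 points).
  x = 20: rhs = 18, matching y values: 8, 15 (2 points).
  x = 21: rhs = 19, matching y values: none (0 points).
  x = 22: rhs = 8, matching y values: 10, 13 (2 points).
Total affine count: 22.
Full point count |E(F_23)| = 22 + 1 = 23.
Hasse bound: |23 − (23+1)| = |-1| = 1 ≤ 2√23 ≈ 9.5917 ✓.


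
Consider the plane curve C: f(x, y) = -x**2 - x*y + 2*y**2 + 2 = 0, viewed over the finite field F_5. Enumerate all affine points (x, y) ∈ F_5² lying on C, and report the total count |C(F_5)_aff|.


Affine F_5-points: {(0, 2), (0, 3), (2, 3), (3, 2)}; count = 4.

For each of the 25 pairs (x, y) ∈ F_5², evaluate f(x, y) mod 5. Record the zeros.
  x = 0: [0↦2, 1↦4, 2↦0, 3↦0, 4↦4]  zeros at y ∈ {2, 3}
  x = 1: [0↦1, 1↦2, 2↦2, 3↦1, 4↦4]  zeros at y ∈ ∅
  x = 2: [0↦3, 1↦3, 2↦2, 3↦0, 4↦2]  zeros at y ∈ {3}
  x = 3: [0↦3, 1↦2, 2↦0, 3↦2, 4↦3]  zeros at y ∈ {2}
  x = 4: [0↦1, 1↦4, 2↦1, 3↦2, 4↦2]  zeros at y ∈ ∅
Collecting zeros: affine points = {(0, 2), (0, 3), (2, 3), (3, 2)}.
Total count |C(F_5)_aff| = 4.


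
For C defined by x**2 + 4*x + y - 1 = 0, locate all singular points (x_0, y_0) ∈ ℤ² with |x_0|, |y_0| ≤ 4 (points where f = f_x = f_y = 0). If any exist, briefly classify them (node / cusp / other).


No singular points in the scanned grid; C is smooth there.

Compute partial derivatives:
  f_x = 2*x + 4.
  f_y = 1.
f_y = 1 is a nonzero constant, so f_y never vanishes: no point (x, y) can satisfy f = f_x = f_y = 0. In particular no (x, y) ∈ {−4, ..., 4}² is singular; the curve is smooth.


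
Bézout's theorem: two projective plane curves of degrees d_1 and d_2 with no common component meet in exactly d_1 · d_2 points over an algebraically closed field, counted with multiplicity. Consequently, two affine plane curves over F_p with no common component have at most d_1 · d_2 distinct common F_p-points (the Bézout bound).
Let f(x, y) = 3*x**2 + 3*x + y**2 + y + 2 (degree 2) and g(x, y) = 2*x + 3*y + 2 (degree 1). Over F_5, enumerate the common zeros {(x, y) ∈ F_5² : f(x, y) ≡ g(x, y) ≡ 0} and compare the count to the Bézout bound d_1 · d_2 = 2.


Common zeros: ∅; count = 0; Bézout bound = 2.

deg(f) = 2, deg(g) = 1, so Bézout bound = 2.
Scan x ∈ F_5. For each x, list the y ∈ F_5 with f(x, y) ≡ 0 and those with g(x, y) ≡ 0 (mod 5); the common zeros in that column are the intersection.
  x = 0: f ≡ 0 at y ∈ ∅; g ≡ 0 at y ∈ {1}; common: ∅.
  x = 1: f ≡ 0 at y ∈ {1, 3}; g ≡ 0 at y ∈ {2}; common: ∅.
  x = 2: f ≡ 0 at y ∈ {0, 4}; g ≡ 0 at y ∈ {3}; common: ∅.
  x = 3: f ≡ 0 at y ∈ {1, 3}; g ≡ 0 at y ∈ {4}; common: ∅.
  x = 4: f ≡ 0 at y ∈ ∅; g ≡ 0 at y ∈ {0}; common: ∅.
Collecting: common zeros = ∅, so the count is 0.
Comparison with the Bézout bound: 0 ≤ 2 = deg(f)·deg(g), as expected for curves with no common component (the affine F_5-count falls short of the bound because intersections may lie at infinity, over extension fields, or carry multiplicity).


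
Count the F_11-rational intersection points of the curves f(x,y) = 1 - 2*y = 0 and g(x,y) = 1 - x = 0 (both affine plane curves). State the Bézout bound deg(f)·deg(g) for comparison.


Common zeros: {(1, 6)}; count = 1; Bézout bound = 1.

deg(f) = 1, deg(g) = 1, so Bézout bound = 1.
Scan x ∈ F_11. For each x, list the y ∈ F_11 with f(x, y) ≡ 0 and those with g(x, y) ≡ 0 (mod 11); the common zeros in that column are the intersection.
  x = 0: f ≡ 0 at y ∈ {6}; g ≡ 0 at y ∈ ∅; common: ∅.
  x = 1: f ≡ 0 at y ∈ {6}; g ≡ 0 at y ∈ {0, 1, 2, 3, 4, 5, 6, 7, 8, 9, 10}; common: {6}.
  x = 2: f ≡ 0 at y ∈ {6}; g ≡ 0 at y ∈ ∅; common: ∅.
  x = 3: f ≡ 0 at y ∈ {6}; g ≡ 0 at y ∈ ∅; common: ∅.
  x = 4: f ≡ 0 at y ∈ {6}; g ≡ 0 at y ∈ ∅; common: ∅.
  x = 5: f ≡ 0 at y ∈ {6}; g ≡ 0 at y ∈ ∅; common: ∅.
  x = 6: f ≡ 0 at y ∈ {6}; g ≡ 0 at y ∈ ∅; common: ∅.
  x = 7: f ≡ 0 at y ∈ {6}; g ≡ 0 at y ∈ ∅; common: ∅.
  x = 8: f ≡ 0 at y ∈ {6}; g ≡ 0 at y ∈ ∅; common: ∅.
  x = 9: f ≡ 0 at y ∈ {6}; g ≡ 0 at y ∈ ∅; common: ∅.
  x = 10: f ≡ 0 at y ∈ {6}; g ≡ 0 at y ∈ ∅; common: ∅.
Collecting: common zeros = {(1, 6)}, so the count is 1.
Comparison with the Bézout bound: 1 ≤ 1 = deg(f)·deg(g), as expected for curves with no common component (the bound is attained).


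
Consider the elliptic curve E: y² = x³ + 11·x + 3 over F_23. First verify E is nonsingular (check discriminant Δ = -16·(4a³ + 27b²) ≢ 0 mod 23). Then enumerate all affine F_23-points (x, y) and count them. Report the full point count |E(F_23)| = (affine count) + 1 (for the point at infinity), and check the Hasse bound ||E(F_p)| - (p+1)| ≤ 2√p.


Affine points = {(0, 7), (0, 16), (6, 3), (6, 20), (7, 3), (7, 20), (9, 7), (9, 16), (10, 3), (10, 20), (11, 11), (11, 12), (12, 0), (14, 7), (14, 16), (15, 1), (15, 22), (20, 9), (20, 14)}; affine count = 19; |E(F_23)| = 20.

Discriminant check: Δ ∝ 4a³ + 27b² = 4·11³ + 27·3² = 4·1331 + 27·9 ≡ 1 (mod 23). Nonzero ⇒ E is nonsingular.
For each x ∈ F_23, compute rhs = x³ + 11·x + 3 mod 23, then count y ∈ F_23 with y² ≡ rhs.
  x = 0: rhs = 3, matching y values: 7, 16 (2 points).
  x = 1: rhs = 15, matching y values: none (0 points).
  x = 2: rhs = 10, matching y values: none (0 points).
  x = 3: rhs = 17, matching y values: none (0 points).
  x = 4: rhs = 19, matching y values: none (0 points).
  x = 5: rhs = 22, matching y values: none (0 points).
  x = 6: rhs = 9, matching y values: 3, 20 (2 points).
  x = 7: rhs = 9, matching y values: 3, 20 (2 points).
  x = 8: rhs = 5, matching y values: none (0 points).
  x = 9: rhs = 3, matching y values: 7, 16 (2 points).
  x = 10: rhs = 9, matching y values: 3, 20 (2 points).
  x = 11: rhs = 6, matching y values: 11, 12 (2 points).
  x = 12: rhs = 0, matching y values: 0 (1 points).
  x = 13: rhs = 20, matching y values: none (0 points).
  x = 14: rhs = 3, matching y values: 7, 16 (2 points).
  x = 15: rhs = 1, matching y values: 1, 22 (2 points).
  x = 16: rhs = 20, matching y values: none (0 points).
  x = 17: rhs = 20, matching y values: none (0 points).
  x = 18: rhs = 7, matching y values: none (0 points).
  x = 19: rhs = 10, matching y values: none (0 points).
  x = 20: rhs = 12, matching y values: 9, 14 (2 points).
  x = 21: rhs = 19, matching y values: none (0 points).
  x = 22: rhs = 14, matching y values: none (0 points).
Total affine count: 19.
Full point count |E(F_23)| = 19 + 1 = 20.
Hasse bound: |20 − (23+1)| = |-4| = 4 ≤ 2√23 ≈ 9.5917 ✓.
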